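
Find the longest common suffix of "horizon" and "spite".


Word 1: "horizon"
Word 2: "spite"
Comparing from end:
  Pos -1: 'n' != 'e' (stop)
LCS = "" (length 0)


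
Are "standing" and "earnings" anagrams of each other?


Word 1: "standing" → sorted: adginnst
Word 2: "earnings" → sorted: aeginnrs
Same letters? adginnst != aeginnrs
Anagram = No


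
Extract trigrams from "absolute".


Word: "absolute" (length 8)
Number of trigrams = 8 - 3 + 1 = 6
  Position 0: "abs"
  Position 1: "bso"
  Position 2: "sol"
  Position 3: "olu"
  Position 4: "lut"
  Position 5: "ute"
Trigrams = "abs", "bso", "sol", "olu", "lut", "ute"


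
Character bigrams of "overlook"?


Word: "overlook" (length 8)
Number of bigrams = 8 - 2 + 1 = 7
  Position 0: "ov"
  Position 1: "ve"
  Position 2: "er"
  Position 3: "rl"
  Position 4: "lo"
  Position 5: "oo"
  Position 6: "ok"
Bigrams = "ov", "ve", "er", "rl", "lo", "oo", "ok"


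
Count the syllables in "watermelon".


Word: "watermelon"
Syllable breakdown: wa | ter | mel | on
Counting: 4 parts
= 4 syllables


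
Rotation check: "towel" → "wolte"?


Word: "towel", Candidate: "wolte"
Method: check if candidate is substring of word+word
"toweltowel" contains "wolte"? No
Is rotation = No


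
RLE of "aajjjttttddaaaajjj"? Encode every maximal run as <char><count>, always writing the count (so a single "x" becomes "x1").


String: "aajjjttttddaaaajjj"
Scanning for consecutive runs:
  'a' x 2
  'j' x 3
  't' x 4
  'd' x 2
  'a' x 4
  'j' x 3
RLE = "a2j3t4d2a4j3"


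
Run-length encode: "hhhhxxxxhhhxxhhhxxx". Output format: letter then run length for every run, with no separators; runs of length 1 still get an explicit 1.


String: "hhhhxxxxhhhxxhhhxxx"
Scanning for consecutive runs:
  'h' x 4
  'x' x 4
  'h' x 3
  'x' x 2
  'h' x 3
  'x' x 3
RLE = "h4x4h3x2h3x3"


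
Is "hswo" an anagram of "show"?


Word 1: "show" → sorted: hosw
Word 2: "hswo" → sorted: hosw
Same letters? hosw == hosw
Anagram = Yes


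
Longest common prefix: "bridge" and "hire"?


Word 1: "bridge"
Word 2: "hire"
Comparing from start:
  Pos 0: 'b' != 'h' (stop)
LCP = "" (length 0)


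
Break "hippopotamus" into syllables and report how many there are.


Word: "hippopotamus"
Syllable breakdown: hip-po-pot-a-mus
Counting: 5 parts
= 5 syllables


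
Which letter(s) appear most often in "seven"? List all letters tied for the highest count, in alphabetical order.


Word: "seven"
Letter counts:
  'e': 2
  'n': 1
  's': 1
  'v': 1
Maximum count = 2
Most frequent = 'e' (2 times each)


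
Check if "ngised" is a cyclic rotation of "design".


Word: "design", Candidate: "ngised"
Method: check if candidate is substring of word+word
"designdesign" contains "ngised"? No
Is rotation = No


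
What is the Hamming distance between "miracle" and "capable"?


Comparing character by character (same length = 7):
  Pos 0: 'm' vs 'c' !=
  Pos 1: 'i' vs 'a' !=
  Pos 2: 'r' vs 'p' !=
  Pos 3: 'a' vs 'a' =
  Pos 4: 'c' vs 'b' !=
  Pos 5: 'l' vs 'l' =
  Pos 6: 'e' vs 'e' =
Hamming distance = 4


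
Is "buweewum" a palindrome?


Word: "buweewum"
Reversed: "muweewub"
Forward == Backward? buweewum != muweewub
Palindrome = No


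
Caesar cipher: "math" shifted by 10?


Word: "math"
Shift: 10
Each letter → (letter + shift) mod 26:
  'm' (12) + 10 = 22 → 'w'
  'a' (0) + 10 = 10 → 'k'
  't' (19) + 10 = 3 → 'd'
  'h' (7) + 10 = 17 → 'r'
Result = "wkdr"


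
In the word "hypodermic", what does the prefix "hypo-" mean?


Prefix: hypo-
Example: hypodermic = hypo- + dermic
Meaning = under / below normal


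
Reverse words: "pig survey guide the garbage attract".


Original: "pig survey guide the garbage attract"
Words (1..n): pig | survey | guide | the | garbage | attract
Reversed (n..1): attract | garbage | the | guide | survey | pig
Result = "attract garbage the guide survey pig"


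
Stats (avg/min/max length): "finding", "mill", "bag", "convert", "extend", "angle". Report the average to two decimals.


Lengths: "finding"=7, "mill"=4, "bag"=3, "convert"=7, "extend"=6, "angle"=5
Sum = 32, Count = 6
Average = 32/6 = 5.33
= avg=5.33, min=3, max=7


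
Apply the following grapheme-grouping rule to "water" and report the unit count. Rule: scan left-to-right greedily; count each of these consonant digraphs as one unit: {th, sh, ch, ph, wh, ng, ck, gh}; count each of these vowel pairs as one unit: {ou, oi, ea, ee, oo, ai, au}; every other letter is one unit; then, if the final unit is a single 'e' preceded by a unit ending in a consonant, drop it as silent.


Word: "water" (5 letters)
Left-to-right scan:
  1. 'w' (letter)
  2. 'a' (letter)
  3. 't' (letter)
  4. 'e' (letter)
  5. 'r' (letter)
Units from scan: 5
Sound units = 5 units


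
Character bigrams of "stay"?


Word: "stay" (length 4)
Number of bigrams = 4 - 2 + 1 = 3
  Position 0: "st"
  Position 1: "ta"
  Position 2: "ay"
Bigrams = "st", "ta", "ay"


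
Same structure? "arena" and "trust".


Pattern of "arena": [0, 1, 2, 3, 0]
Pattern of "trust": [0, 1, 2, 3, 0]
Patterns match
Same pattern = Yes


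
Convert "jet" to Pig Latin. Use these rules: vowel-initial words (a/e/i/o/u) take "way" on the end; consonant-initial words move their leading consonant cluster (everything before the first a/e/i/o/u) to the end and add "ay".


Word: "jet"
Starts with consonant(s) → move to end, add 'ay'
Consonant cluster: "j"
Pig Latin = "etjay"


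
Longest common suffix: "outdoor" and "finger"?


Word 1: "outdoor"
Word 2: "finger"
Comparing from end:
  Pos -1: 'r' == 'r'
  Pos -2: 'o' != 'e' (stop)
LCS = "r" (length 1)


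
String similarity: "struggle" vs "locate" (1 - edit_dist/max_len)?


Word 1: "struggle" (length 8)
Word 2: "locate" (length 6)
One optimal edit sequence:
  1. delete 's'  (+1)
  2. delete 't'  (+1)
  3. substitute 'r' -> 'l'  (+1)
  4. substitute 'u' -> 'o'  (+1)
  5. substitute 'g' -> 'c'  (+1)
  6. substitute 'g' -> 'a'  (+1)
  7. substitute 'l' -> 't'  (+1)
  8. keep 'e'
Edit distance = 7
Max length = max(8, 6) = 8
Similarity = 1 - 7/8
= 0.1250


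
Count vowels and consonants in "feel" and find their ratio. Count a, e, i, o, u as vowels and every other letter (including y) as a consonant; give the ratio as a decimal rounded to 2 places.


Word: "feel"
Vowels (a,e,i,o,u): 2
Consonants: 2
Ratio = 2/2
= 1.00


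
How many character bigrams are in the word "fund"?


Word: "fund" (length 4)
Number of 2-grams = length - 2 + 1 = 4 - 2 + 1
= 3


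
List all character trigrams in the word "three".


Word: "three" (length 5)
Number of trigrams = 5 - 3 + 1 = 3
  Position 0: "thr"
  Position 1: "hre"
  Position 2: "ree"
Trigrams = "thr", "hre", "ree"


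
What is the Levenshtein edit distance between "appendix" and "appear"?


Word 1: "appendix" (length 8)
Word 2: "appear" (length 6)
One optimal edit sequence (insert/delete/substitute each cost 1):
  1. keep 'a'
  2. keep 'p'
  3. keep 'p'
  4. keep 'e'
  5. delete 'n'  (+1)
  6. delete 'd'  (+1)
  7. substitute 'i' -> 'a'  (+1)
  8. substitute 'x' -> 'r'  (+1)
Total edit operations: 4
Edit distance = 4


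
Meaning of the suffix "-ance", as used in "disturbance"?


Suffix: -ance
As in: disturbance -> disturb + -ance
Meaning = state of


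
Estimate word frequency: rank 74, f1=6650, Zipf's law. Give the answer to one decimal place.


Zipf's law: f(r) = f(1) / r
f(1) = 6650
f(74) = 6650 / 74
= 89.9 occurrences


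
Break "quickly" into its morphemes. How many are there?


Word: "quickly"
Morphemes: quick | -ly
Each morpheme carries meaning
= 2 morphemes


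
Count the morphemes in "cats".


Word: "cats"
Morphemes: cat + -s
Each morpheme carries meaning
= 2 morphemes


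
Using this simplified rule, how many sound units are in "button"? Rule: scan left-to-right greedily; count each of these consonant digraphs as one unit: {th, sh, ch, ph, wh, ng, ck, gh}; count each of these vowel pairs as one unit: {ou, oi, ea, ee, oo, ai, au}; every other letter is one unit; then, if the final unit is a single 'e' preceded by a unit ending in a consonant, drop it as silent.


Word: "button" (6 letters)
Left-to-right scan:
  [1] 'b' (letter)
  [2] 'u' (letter)
  [3] 't' (letter)
  [4] 't' (letter)
  [5] 'o' (letter)
  [6] 'n' (letter)
Units from scan: 6
Sound units = 6 units


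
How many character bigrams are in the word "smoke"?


Word: "smoke" (length 5)
Number of 2-grams = length - 2 + 1 = 5 - 2 + 1
= 4


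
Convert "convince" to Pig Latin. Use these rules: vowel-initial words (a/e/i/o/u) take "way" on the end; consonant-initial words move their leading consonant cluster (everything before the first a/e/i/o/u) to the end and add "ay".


Word: "convince"
Starts with consonant(s) → move to end, add 'ay'
Consonant cluster: "c"
Pig Latin = "onvincecay"


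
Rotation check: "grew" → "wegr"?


Word: "grew", Candidate: "wegr"
Method: check if candidate is substring of word+word
"grewgrew" contains "wegr"? No
Is rotation = No


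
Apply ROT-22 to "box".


Word: "box"
Shift: 22
Each letter → (letter + shift) mod 26:
  'b' (1) + 22 = 23 → 'x'
  'o' (14) + 22 = 10 → 'k'
  'x' (23) + 22 = 19 → 't'
Result = "xkt"


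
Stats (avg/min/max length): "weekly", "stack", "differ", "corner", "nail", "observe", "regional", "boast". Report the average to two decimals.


Lengths: "weekly"=6, "stack"=5, "differ"=6, "corner"=6, "nail"=4, "observe"=7, "regional"=8, "boast"=5
Sum = 47, Count = 8
Average = 47/8 = 5.88
= avg=5.88, min=4, max=8


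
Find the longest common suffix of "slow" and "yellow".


Word 1: "slow"
Word 2: "yellow"
Comparing from end:
  Pos -1: 'w' == 'w'
  Pos -2: 'o' == 'o'
  Pos -3: 'l' == 'l'
  Pos -4: 's' != 'l' (stop)
LCS = "low" (length 3)


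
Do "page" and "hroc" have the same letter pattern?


Pattern of "page": [0, 1, 2, 3]
Pattern of "hroc": [0, 1, 2, 3]
Patterns match
Same pattern = Yes


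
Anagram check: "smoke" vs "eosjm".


Word 1: "smoke" → sorted: ekmos
Word 2: "eosjm" → sorted: ejmos
Same letters? ekmos != ejmos
Anagram = No


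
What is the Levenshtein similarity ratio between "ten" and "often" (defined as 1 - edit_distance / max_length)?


Word 1: "ten" (length 3)
Word 2: "often" (length 5)
One optimal edit sequence:
  1. insert 'o'  (+1)
  2. insert 'f'  (+1)
  3. keep 't'
  4. keep 'e'
  5. keep 'n'
Edit distance = 2
Max length = max(3, 5) = 5
Similarity = 1 - 2/5
= 0.6000


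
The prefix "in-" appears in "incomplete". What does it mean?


Prefix: in-
Example: incomplete (in- + complete)
Meaning = not / into


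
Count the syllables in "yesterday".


Word: "yesterday"
Syllable breakdown: yes / ter / day
Counting: 3 parts
= 3 syllables


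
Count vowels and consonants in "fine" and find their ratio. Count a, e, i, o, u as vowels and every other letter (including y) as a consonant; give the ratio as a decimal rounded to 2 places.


Word: "fine"
Vowels (a,e,i,o,u): 2
Consonants: 2
Ratio = 2/2
= 1.00


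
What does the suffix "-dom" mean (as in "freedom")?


Suffix: -dom
Example: freedom = free + -dom
Meaning = state / realm


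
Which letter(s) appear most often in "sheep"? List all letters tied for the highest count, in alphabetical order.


Word: "sheep"
Letter counts:
  'e': 2
  'h': 1
  'p': 1
  's': 1
Maximum count = 2
Most frequent = 'e' (2 times each)


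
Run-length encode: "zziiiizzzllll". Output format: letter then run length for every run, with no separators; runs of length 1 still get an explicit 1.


String: "zziiiizzzllll"
Scanning for consecutive runs:
  'z' x 2
  'i' x 4
  'z' x 3
  'l' x 4
RLE = "z2i4z3l4"


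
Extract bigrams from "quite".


Word: "quite" (length 5)
Number of bigrams = 5 - 2 + 1 = 4
  Position 0: "qu"
  Position 1: "ui"
  Position 2: "it"
  Position 3: "te"
Bigrams = "qu", "ui", "it", "te"


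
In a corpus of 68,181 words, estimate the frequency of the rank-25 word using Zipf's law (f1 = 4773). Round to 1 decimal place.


Zipf's law: f(r) = f(1) / r
f(1) = 4773
f(25) = 4773 / 25
= 190.9 occurrences


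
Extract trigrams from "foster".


Word: "foster" (length 6)
Number of trigrams = 6 - 3 + 1 = 4
  Position 0: "fos"
  Position 1: "ost"
  Position 2: "ste"
  Position 3: "ter"
Trigrams = "fos", "ost", "ste", "ter"


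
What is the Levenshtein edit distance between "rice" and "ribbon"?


Word 1: "rice" (length 4)
Word 2: "ribbon" (length 6)
One optimal edit sequence (insert/delete/substitute each cost 1):
  1. keep 'r'
  2. keep 'i'
  3. insert 'b'  (+1)
  4. insert 'b'  (+1)
  5. substitute 'c' -> 'o'  (+1)
  6. substitute 'e' -> 'n'  (+1)
Total edit operations: 4
Edit distance = 4


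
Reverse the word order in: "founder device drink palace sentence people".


Original: "founder device drink palace sentence people"
Words (1..n): founder | device | drink | palace | sentence | people
Reversed (n..1): people | sentence | palace | drink | device | founder
Result = "people sentence palace drink device founder"


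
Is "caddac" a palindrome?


Word: "caddac"
Reversed: "caddac"
Forward == Backward? caddac == caddac
Palindrome = Yes


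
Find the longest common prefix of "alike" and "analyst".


Word 1: "alike"
Word 2: "analyst"
Comparing from start:
  Pos 0: 'a' == 'a'
  Pos 1: 'l' != 'n' (stop)
LCP = "a" (length 1)


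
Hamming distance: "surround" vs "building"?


Comparing character by character (same length = 8):
  Pos 0: 's' vs 'b' !=
  Pos 1: 'u' vs 'u' =
  Pos 2: 'r' vs 'i' !=
  Pos 3: 'r' vs 'l' !=
  Pos 4: 'o' vs 'd' !=
  Pos 5: 'u' vs 'i' !=
  Pos 6: 'n' vs 'n' =
  Pos 7: 'd' vs 'g' !=
Hamming distance = 6


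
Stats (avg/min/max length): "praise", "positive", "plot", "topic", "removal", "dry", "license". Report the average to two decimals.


Lengths: "praise"=6, "positive"=8, "plot"=4, "topic"=5, "removal"=7, "dry"=3, "license"=7
Sum = 40, Count = 7
Average = 40/7 = 5.71
= avg=5.71, min=3, max=8


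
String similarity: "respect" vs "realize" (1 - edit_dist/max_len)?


Word 1: "respect" (length 7)
Word 2: "realize" (length 7)
One optimal edit sequence:
  1. keep 'r'
  2. keep 'e'
  3. substitute 's' -> 'a'  (+1)
  4. substitute 'p' -> 'l'  (+1)
  5. substitute 'e' -> 'i'  (+1)
  6. substitute 'c' -> 'z'  (+1)
  7. substitute 't' -> 'e'  (+1)
Edit distance = 5
Max length = max(7, 7) = 7
Similarity = 1 - 5/7
= 0.2857


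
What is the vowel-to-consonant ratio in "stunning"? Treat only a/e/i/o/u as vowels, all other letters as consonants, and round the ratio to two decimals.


Word: "stunning"
Vowels (a,e,i,o,u): 2
Consonants: 6
Ratio = 2/6
= 0.33


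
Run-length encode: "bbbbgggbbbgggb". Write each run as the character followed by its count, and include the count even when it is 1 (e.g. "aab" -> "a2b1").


String: "bbbbgggbbbgggb"
Scanning for consecutive runs:
  'b' x 4
  'g' x 3
  'b' x 3
  'g' x 3
  'b' x 1
RLE = "b4g3b3g3b1"


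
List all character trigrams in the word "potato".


Word: "potato" (length 6)
Number of trigrams = 6 - 3 + 1 = 4
  Position 0: "pot"
  Position 1: "ota"
  Position 2: "tat"
  Position 3: "ato"
Trigrams = "pot", "ota", "tat", "ato"


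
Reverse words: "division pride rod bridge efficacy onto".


Original: "division pride rod bridge efficacy onto"
Words (1..n): division | pride | rod | bridge | efficacy | onto
Reversed (n..1): onto | efficacy | bridge | rod | pride | division
Result = "onto efficacy bridge rod pride division"


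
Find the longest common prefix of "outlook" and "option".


Word 1: "outlook"
Word 2: "option"
Comparing from start:
  Pos 0: 'o' == 'o'
  Pos 1: 'u' != 'p' (stop)
LCP = "o" (length 1)


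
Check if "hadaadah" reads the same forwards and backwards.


Word: "hadaadah"
Reversed: "hadaadah"
Forward == Backward? hadaadah == hadaadah
Palindrome = Yes


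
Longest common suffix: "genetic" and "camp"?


Word 1: "genetic"
Word 2: "camp"
Comparing from end:
  Pos -1: 'c' != 'p' (stop)
LCS = "" (length 0)


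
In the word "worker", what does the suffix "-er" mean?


Suffix: -er
Example: worker = work + -er
Meaning = one who / more


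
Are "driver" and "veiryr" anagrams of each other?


Word 1: "driver" → sorted: deirrv
Word 2: "veiryr" → sorted: eirrvy
Same letters? deirrv != eirrvy
Anagram = No


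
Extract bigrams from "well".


Word: "well" (length 4)
Number of bigrams = 4 - 2 + 1 = 3
  Position 0: "we"
  Position 1: "el"
  Position 2: "ll"
Bigrams = "we", "el", "ll"


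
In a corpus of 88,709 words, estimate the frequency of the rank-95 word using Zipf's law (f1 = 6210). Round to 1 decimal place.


Zipf's law: f(r) = f(1) / r
f(1) = 6210
f(95) = 6210 / 95
= 65.4 occurrences


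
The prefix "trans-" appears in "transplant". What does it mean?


Prefix: trans-
Example: transplant = trans- + plant
Meaning = across


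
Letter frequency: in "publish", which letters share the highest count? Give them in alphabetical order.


Word: "publish"
Letter counts:
  'b': 1
  'h': 1
  'i': 1
  'l': 1
  'p': 1
  's': 1
  'u': 1
Maximum count = 1
Most frequent = 'b', 'h', 'i', 'l', 'p', 's', 'u' (1 time each)


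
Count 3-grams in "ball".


Word: "ball" (length 4)
Number of 3-grams = length - 3 + 1 = 4 - 3 + 1
= 2


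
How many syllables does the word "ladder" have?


Word: "ladder"
Syllable breakdown: lad-der
Counting: 2 parts
= 2 syllables


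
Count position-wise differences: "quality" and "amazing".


Comparing character by character (same length = 7):
  Pos 0: 'q' vs 'a' !=
  Pos 1: 'u' vs 'm' !=
  Pos 2: 'a' vs 'a' =
  Pos 3: 'l' vs 'z' !=
  Pos 4: 'i' vs 'i' =
  Pos 5: 't' vs 'n' !=
  Pos 6: 'y' vs 'g' !=
Hamming distance = 5


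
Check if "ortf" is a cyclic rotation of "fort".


Word: "fort", Candidate: "ortf"
Method: check if candidate is substring of word+word
"fortfort" contains "ortf"? Yes
Is rotation = Yes


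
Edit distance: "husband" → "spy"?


Word 1: "husband" (length 7)
Word 2: "spy" (length 3)
One optimal edit sequence (insert/delete/substitute each cost 1):
  1. delete 'h'  (+1)
  2. delete 'u'  (+1)
  3. keep 's'
  4. delete 'b'  (+1)
  5. delete 'a'  (+1)
  6. substitute 'n' -> 'p'  (+1)
  7. substitute 'd' -> 'y'  (+1)
Total edit operations: 6
Edit distance = 6


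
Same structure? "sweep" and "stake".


Pattern of "sweep": [0, 1, 2, 2, 3]
Pattern of "stake": [0, 1, 2, 3, 4]
Patterns do not match
Same pattern = No


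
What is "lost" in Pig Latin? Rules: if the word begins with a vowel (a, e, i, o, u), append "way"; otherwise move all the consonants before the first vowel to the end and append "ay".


Word: "lost"
Starts with consonant(s) → move to end, add 'ay'
Consonant cluster: "l"
Pig Latin = "ostlay"


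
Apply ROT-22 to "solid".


Word: "solid"
Shift: 22
Each letter → (letter + shift) mod 26:
  's' (18) + 22 = 14 → 'o'
  'o' (14) + 22 = 10 → 'k'
  'l' (11) + 22 = 7 → 'h'
  'i' (8) + 22 = 4 → 'e'
  'd' (3) + 22 = 25 → 'z'
Result = "okhez"


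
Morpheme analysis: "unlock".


Word: "unlock"
Morphemes: un- / lock
Each morpheme carries meaning
= 2 morphemes


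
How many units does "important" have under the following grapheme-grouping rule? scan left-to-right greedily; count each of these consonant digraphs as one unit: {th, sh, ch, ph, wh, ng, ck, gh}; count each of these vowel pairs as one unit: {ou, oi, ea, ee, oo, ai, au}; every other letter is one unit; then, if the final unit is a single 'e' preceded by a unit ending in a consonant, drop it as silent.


Word: "important" (9 letters)
Left-to-right scan:
  [1] 'i' (letter)
  [2] 'm' (letter)
  [3] 'p' (letter)
  [4] 'o' (letter)
  [5] 'r' (letter)
  [6] 't' (letter)
  [7] 'a' (letter)
  [8] 'n' (letter)
  [9] 't' (letter)
Units from scan: 9
Sound units = 9 units


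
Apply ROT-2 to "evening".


Word: "evening"
Shift: 2
Each letter → (letter + shift) mod 26:
  'e' (4) + 2 = 6 → 'g'
  'v' (21) + 2 = 23 → 'x'
  'e' (4) + 2 = 6 → 'g'
  'n' (13) + 2 = 15 → 'p'
  'i' (8) + 2 = 10 → 'k'
  'n' (13) + 2 = 15 → 'p'
  'g' (6) + 2 = 8 → 'i'
Result = "gxgpkpi"


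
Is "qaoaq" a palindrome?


Word: "qaoaq"
Reversed: "qaoaq"
Forward == Backward? qaoaq == qaoaq
Palindrome = Yes


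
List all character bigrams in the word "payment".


Word: "payment" (length 7)
Number of bigrams = 7 - 2 + 1 = 6
  Position 0: "pa"
  Position 1: "ay"
  Position 2: "ym"
  Position 3: "me"
  Position 4: "en"
  Position 5: "nt"
Bigrams = "pa", "ay", "ym", "me", "en", "nt"


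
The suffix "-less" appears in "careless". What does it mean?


Suffix: -less
Example: careless = care + -less
Meaning = without


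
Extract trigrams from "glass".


Word: "glass" (length 5)
Number of trigrams = 5 - 3 + 1 = 3
  Position 0: "gla"
  Position 1: "las"
  Position 2: "ass"
Trigrams = "gla", "las", "ass"


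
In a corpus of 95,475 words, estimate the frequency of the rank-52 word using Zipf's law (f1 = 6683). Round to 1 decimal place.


Zipf's law: f(r) = f(1) / r
f(1) = 6683
f(52) = 6683 / 52
= 128.5 occurrences


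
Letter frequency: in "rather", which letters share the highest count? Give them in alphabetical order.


Word: "rather"
Letter counts:
  'a': 1
  'e': 1
  'h': 1
  'r': 2
  't': 1
Maximum count = 2
Most frequent = 'r' (2 times each)


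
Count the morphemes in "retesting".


Word: "retesting"
Morphemes: re- | test | -ing
Each morpheme carries meaning
= 3 morphemes


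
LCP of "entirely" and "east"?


Word 1: "entirely"
Word 2: "east"
Comparing from start:
  Pos 0: 'e' == 'e'
  Pos 1: 'n' != 'a' (stop)
LCP = "e" (length 1)


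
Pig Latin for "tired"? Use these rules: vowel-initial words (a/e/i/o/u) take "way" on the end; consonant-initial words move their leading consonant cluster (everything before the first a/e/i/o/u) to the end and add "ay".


Word: "tired"
Starts with consonant(s) → move to end, add 'ay'
Consonant cluster: "t"
Pig Latin = "iredtay"


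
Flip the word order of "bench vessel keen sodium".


Original: "bench vessel keen sodium"
Words (1..n): bench | vessel | keen | sodium
Reversed (n..1): sodium | keen | vessel | bench
Result = "sodium keen vessel bench"


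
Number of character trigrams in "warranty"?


Word: "warranty" (length 8)
Number of 3-grams = length - 3 + 1 = 8 - 3 + 1
= 6


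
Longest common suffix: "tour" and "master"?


Word 1: "tour"
Word 2: "master"
Comparing from end:
  Pos -1: 'r' == 'r'
  Pos -2: 'u' != 'e' (stop)
LCS = "r" (length 1)


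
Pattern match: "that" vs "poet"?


Pattern of "that": [0, 1, 2, 0]
Pattern of "poet": [0, 1, 2, 3]
Patterns do not match
Same pattern = No


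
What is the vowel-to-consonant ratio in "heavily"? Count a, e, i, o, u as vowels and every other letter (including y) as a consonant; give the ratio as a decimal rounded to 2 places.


Word: "heavily"
Vowels (a,e,i,o,u): 3
Consonants: 4
Ratio = 3/4
= 0.75


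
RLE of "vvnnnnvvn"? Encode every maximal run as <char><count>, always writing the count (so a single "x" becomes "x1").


String: "vvnnnnvvn"
Scanning for consecutive runs:
  'v' x 2
  'n' x 4
  'v' x 2
  'n' x 1
RLE = "v2n4v2n1"


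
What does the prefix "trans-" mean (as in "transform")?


Prefix: trans-
Example: transform (trans- + form)
Meaning = across


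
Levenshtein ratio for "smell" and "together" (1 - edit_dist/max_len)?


Word 1: "smell" (length 5)
Word 2: "together" (length 8)
One optimal edit sequence:
  1. insert 't'  (+1)
  2. substitute 's' -> 'o'  (+1)
  3. substitute 'm' -> 'g'  (+1)
  4. keep 'e'
  5. insert 't'  (+1)
  6. insert 'h'  (+1)
  7. substitute 'l' -> 'e'  (+1)
  8. substitute 'l' -> 'r'  (+1)
Edit distance = 7
Max length = max(5, 8) = 8
Similarity = 1 - 7/8
= 0.1250


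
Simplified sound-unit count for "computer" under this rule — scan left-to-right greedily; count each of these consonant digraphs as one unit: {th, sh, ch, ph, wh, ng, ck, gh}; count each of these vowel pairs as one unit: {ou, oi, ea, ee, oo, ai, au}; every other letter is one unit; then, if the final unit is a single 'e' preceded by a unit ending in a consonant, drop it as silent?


Word: "computer" (8 letters)
Left-to-right scan:
  (1) 'c' (letter)
  (2) 'o' (letter)
  (3) 'm' (letter)
  (4) 'p' (letter)
  (5) 'u' (letter)
  (6) 't' (letter)
  (7) 'e' (letter)
  (8) 'r' (letter)
Units from scan: 8
Sound units = 8 units


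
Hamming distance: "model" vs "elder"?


Comparing character by character (same length = 5):
  Pos 0: 'm' vs 'e' !=
  Pos 1: 'o' vs 'l' !=
  Pos 2: 'd' vs 'd' =
  Pos 3: 'e' vs 'e' =
  Pos 4: 'l' vs 'r' !=
Hamming distance = 3


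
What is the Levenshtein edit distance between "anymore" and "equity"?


Word 1: "anymore" (length 7)
Word 2: "equity" (length 6)
One optimal edit sequence (insert/delete/substitute each cost 1):
  1. delete 'a'  (+1)
  2. substitute 'n' -> 'e'  (+1)
  3. substitute 'y' -> 'q'  (+1)
  4. substitute 'm' -> 'u'  (+1)
  5. substitute 'o' -> 'i'  (+1)
  6. substitute 'r' -> 't'  (+1)
  7. substitute 'e' -> 'y'  (+1)
Total edit operations: 7
Edit distance = 7


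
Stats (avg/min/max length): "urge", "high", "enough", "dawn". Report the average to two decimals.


Lengths: "urge"=4, "high"=4, "enough"=6, "dawn"=4
Sum = 18, Count = 4
Average = 18/4 = 4.50
= avg=4.50, min=4, max=6


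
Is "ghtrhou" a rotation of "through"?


Word: "through", Candidate: "ghtrhou"
Method: check if candidate is substring of word+word
"throughthrough" contains "ghtrhou"? No
Is rotation = No


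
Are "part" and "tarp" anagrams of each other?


Word 1: "part" → sorted: aprt
Word 2: "tarp" → sorted: aprt
Same letters? aprt == aprt
Anagram = Yes


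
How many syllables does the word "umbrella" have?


Word: "umbrella"
Syllable breakdown: um / brel / la
Counting: 3 parts
= 3 syllables


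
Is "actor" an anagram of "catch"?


Word 1: "catch" → sorted: accht
Word 2: "actor" → sorted: acort
Same letters? accht != acort
Anagram = No


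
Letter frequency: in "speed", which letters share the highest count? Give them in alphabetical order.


Word: "speed"
Letter counts:
  'd': 1
  'e': 2
  'p': 1
  's': 1
Maximum count = 2
Most frequent = 'e' (2 times each)


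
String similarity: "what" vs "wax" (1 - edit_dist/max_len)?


Word 1: "what" (length 4)
Word 2: "wax" (length 3)
One optimal edit sequence:
  1. keep 'w'
  2. delete 'h'  (+1)
  3. keep 'a'
  4. substitute 't' -> 'x'  (+1)
Edit distance = 2
Max length = max(4, 3) = 4
Similarity = 1 - 2/4
= 0.5000


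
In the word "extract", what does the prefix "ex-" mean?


Prefix: ex-
Example: extract (ex- + tract)
Meaning = out / former


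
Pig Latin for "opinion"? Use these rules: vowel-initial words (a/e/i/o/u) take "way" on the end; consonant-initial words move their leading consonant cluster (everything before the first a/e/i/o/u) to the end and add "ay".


Word: "opinion"
Starts with vowel → add 'way'
Pig Latin = "opinionway"


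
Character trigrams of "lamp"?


Word: "lamp" (length 4)
Number of trigrams = 4 - 3 + 1 = 2
  Position 0: "lam"
  Position 1: "amp"
Trigrams = "lam", "amp"


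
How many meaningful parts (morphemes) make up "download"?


Word: "download"
Morphemes: down- / load
Each morpheme carries meaning
= 2 morphemes


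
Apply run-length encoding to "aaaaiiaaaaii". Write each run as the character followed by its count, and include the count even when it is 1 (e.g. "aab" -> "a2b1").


String: "aaaaiiaaaaii"
Scanning for consecutive runs:
  'a' x 4
  'i' x 2
  'a' x 4
  'i' x 2
RLE = "a4i2a4i2"


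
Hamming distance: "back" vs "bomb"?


Comparing character by character (same length = 4):
  Pos 0: 'b' vs 'b' =
  Pos 1: 'a' vs 'o' !=
  Pos 2: 'c' vs 'm' !=
  Pos 3: 'k' vs 'b' !=
Hamming distance = 3


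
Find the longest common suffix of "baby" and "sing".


Word 1: "baby"
Word 2: "sing"
Comparing from end:
  Pos -1: 'y' != 'g' (stop)
LCS = "" (length 0)


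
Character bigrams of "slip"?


Word: "slip" (length 4)
Number of bigrams = 4 - 2 + 1 = 3
  Position 0: "sl"
  Position 1: "li"
  Position 2: "ip"
Bigrams = "sl", "li", "ip"


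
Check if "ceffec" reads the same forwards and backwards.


Word: "ceffec"
Reversed: "ceffec"
Forward == Backward? ceffec == ceffec
Palindrome = Yes


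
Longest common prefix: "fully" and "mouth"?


Word 1: "fully"
Word 2: "mouth"
Comparing from start:
  Pos 0: 'f' != 'm' (stop)
LCP = "" (length 0)


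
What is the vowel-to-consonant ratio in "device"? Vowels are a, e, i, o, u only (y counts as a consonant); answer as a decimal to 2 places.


Word: "device"
Vowels (a,e,i,o,u): 3
Consonants: 3
Ratio = 3/3
= 1.00


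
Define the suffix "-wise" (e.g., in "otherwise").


Suffix: -wise
Example: otherwise (other + -wise)
Meaning = in the manner of


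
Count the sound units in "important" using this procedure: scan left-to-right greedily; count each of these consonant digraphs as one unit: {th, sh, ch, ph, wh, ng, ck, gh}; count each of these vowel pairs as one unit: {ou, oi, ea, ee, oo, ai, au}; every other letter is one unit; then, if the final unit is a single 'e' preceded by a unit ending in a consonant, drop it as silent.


Word: "important" (9 letters)
Left-to-right scan:
  [1] 'i' (letter)
  [2] 'm' (letter)
  [3] 'p' (letter)
  [4] 'o' (letter)
  [5] 'r' (letter)
  [6] 't' (letter)
  [7] 'a' (letter)
  [8] 'n' (letter)
  [9] 't' (letter)
Units from scan: 9
Sound units = 9 units


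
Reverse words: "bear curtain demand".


Original: "bear curtain demand"
Words (1..n): bear | curtain | demand
Reversed (n..1): demand | curtain | bear
Result = "demand curtain bear"


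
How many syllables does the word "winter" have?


Word: "winter"
Syllable breakdown: win | ter
Counting: 2 parts
= 2 syllables


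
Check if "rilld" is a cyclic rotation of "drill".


Word: "drill", Candidate: "rilld"
Method: check if candidate is substring of word+word
"drilldrill" contains "rilld"? Yes
Is rotation = Yes


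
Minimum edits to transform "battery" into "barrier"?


Word 1: "battery" (length 7)
Word 2: "barrier" (length 7)
One optimal edit sequence (insert/delete/substitute each cost 1):
  1. keep 'b'
  2. keep 'a'
  3. insert 'r'  (+1)
  4. substitute 't' -> 'r'  (+1)
  5. substitute 't' -> 'i'  (+1)
  6. keep 'e'
  7. keep 'r'
  8. delete 'y'  (+1)
Total edit operations: 4
Edit distance = 4


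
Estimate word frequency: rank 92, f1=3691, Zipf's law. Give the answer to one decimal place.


Zipf's law: f(r) = f(1) / r
f(1) = 3691
f(92) = 3691 / 92
= 40.1 occurrences


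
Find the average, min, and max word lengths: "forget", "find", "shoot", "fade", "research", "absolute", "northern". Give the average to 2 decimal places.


Lengths: "forget"=6, "find"=4, "shoot"=5, "fade"=4, "research"=8, "absolute"=8, "northern"=8
Sum = 43, Count = 7
Average = 43/7 = 6.14
= avg=6.14, min=4, max=8


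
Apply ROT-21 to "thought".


Word: "thought"
Shift: 21
Each letter → (letter + shift) mod 26:
  't' (19) + 21 = 14 → 'o'
  'h' (7) + 21 = 2 → 'c'
  'o' (14) + 21 = 9 → 'j'
  'u' (20) + 21 = 15 → 'p'
  'g' (6) + 21 = 1 → 'b'
  'h' (7) + 21 = 2 → 'c'
  't' (19) + 21 = 14 → 'o'
Result = "ocjpbco"


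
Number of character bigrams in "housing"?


Word: "housing" (length 7)
Number of 2-grams = length - 2 + 1 = 7 - 2 + 1
= 6


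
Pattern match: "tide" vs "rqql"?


Pattern of "tide": [0, 1, 2, 3]
Pattern of "rqql": [0, 1, 1, 2]
Patterns do not match
Same pattern = No


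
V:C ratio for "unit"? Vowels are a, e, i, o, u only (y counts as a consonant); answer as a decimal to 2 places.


Word: "unit"
Vowels (a,e,i,o,u): 2
Consonants: 2
Ratio = 2/2
= 1.00


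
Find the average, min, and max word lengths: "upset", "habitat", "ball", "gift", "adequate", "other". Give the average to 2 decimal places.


Lengths: "upset"=5, "habitat"=7, "ball"=4, "gift"=4, "adequate"=8, "other"=5
Sum = 33, Count = 6
Average = 33/6 = 5.50
= avg=5.50, min=4, max=8


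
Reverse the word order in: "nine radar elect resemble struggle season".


Original: "nine radar elect resemble struggle season"
Words (1..n): nine | radar | elect | resemble | struggle | season
Reversed (n..1): season | struggle | resemble | elect | radar | nine
Result = "season struggle resemble elect radar nine"


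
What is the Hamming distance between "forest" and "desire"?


Comparing character by character (same length = 6):
  Pos 0: 'f' vs 'd' !=
  Pos 1: 'o' vs 'e' !=
  Pos 2: 'r' vs 's' !=
  Pos 3: 'e' vs 'i' !=
  Pos 4: 's' vs 'r' !=
  Pos 5: 't' vs 'e' !=
Hamming distance = 6


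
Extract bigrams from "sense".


Word: "sense" (length 5)
Number of bigrams = 5 - 2 + 1 = 4
  Position 0: "se"
  Position 1: "en"
  Position 2: "ns"
  Position 3: "se"
Bigrams = "se", "en", "ns", "se"


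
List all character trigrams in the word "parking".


Word: "parking" (length 7)
Number of trigrams = 7 - 3 + 1 = 5
  Position 0: "par"
  Position 1: "ark"
  Position 2: "rki"
  Position 3: "kin"
  Position 4: "ing"
Trigrams = "par", "ark", "rki", "kin", "ing"


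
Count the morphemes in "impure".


Word: "impure"
Morphemes: im- | pure
Each morpheme carries meaning
= 2 morphemes


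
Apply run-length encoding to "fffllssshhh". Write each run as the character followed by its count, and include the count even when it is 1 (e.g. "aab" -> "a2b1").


String: "fffllssshhh"
Scanning for consecutive runs:
  'f' x 3
  'l' x 2
  's' x 3
  'h' x 3
RLE = "f3l2s3h3"


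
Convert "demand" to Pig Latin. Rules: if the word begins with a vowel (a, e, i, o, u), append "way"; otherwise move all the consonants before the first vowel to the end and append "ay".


Word: "demand"
Starts with consonant(s) → move to end, add 'ay'
Consonant cluster: "d"
Pig Latin = "emandday"


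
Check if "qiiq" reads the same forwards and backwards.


Word: "qiiq"
Reversed: "qiiq"
Forward == Backward? qiiq == qiiq
Palindrome = Yes


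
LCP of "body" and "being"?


Word 1: "body"
Word 2: "being"
Comparing from start:
  Pos 0: 'b' == 'b'
  Pos 1: 'o' != 'e' (stop)
LCP = "b" (length 1)


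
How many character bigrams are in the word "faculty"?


Word: "faculty" (length 7)
Number of 2-grams = length - 2 + 1 = 7 - 2 + 1
= 6


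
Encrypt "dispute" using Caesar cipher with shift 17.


Word: "dispute"
Shift: 17
Each letter → (letter + shift) mod 26:
  'd' (3) + 17 = 20 → 'u'
  'i' (8) + 17 = 25 → 'z'
  's' (18) + 17 = 9 → 'j'
  'p' (15) + 17 = 6 → 'g'
  'u' (20) + 17 = 11 → 'l'
  't' (19) + 17 = 10 → 'k'
  'e' (4) + 17 = 21 → 'v'
Result = "uzjglkv"


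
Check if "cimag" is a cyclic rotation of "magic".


Word: "magic", Candidate: "cimag"
Method: check if candidate is substring of word+word
"magicmagic" contains "cimag"? No
Is rotation = No


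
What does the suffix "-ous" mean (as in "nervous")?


Suffix: -ous
Example: nervous = nerve + -ous, with a spelling change
Meaning = having quality of


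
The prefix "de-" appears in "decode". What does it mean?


Prefix: de-
As in: decode -> de- + code
Meaning = remove / reverse


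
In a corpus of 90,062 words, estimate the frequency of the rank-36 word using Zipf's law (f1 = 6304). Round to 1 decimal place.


Zipf's law: f(r) = f(1) / r
f(1) = 6304
f(36) = 6304 / 36
= 175.1 occurrences


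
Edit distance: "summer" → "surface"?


Word 1: "summer" (length 6)
Word 2: "surface" (length 7)
One optimal edit sequence (insert/delete/substitute each cost 1):
  1. keep 's'
  2. keep 'u'
  3. insert 'r'  (+1)
  4. substitute 'm' -> 'f'  (+1)
  5. substitute 'm' -> 'a'  (+1)
  6. substitute 'e' -> 'c'  (+1)
  7. substitute 'r' -> 'e'  (+1)
Total edit operations: 5
Edit distance = 5


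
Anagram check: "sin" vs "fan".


Word 1: "sin" → sorted: ins
Word 2: "fan" → sorted: afn
Same letters? ins != afn
Anagram = No


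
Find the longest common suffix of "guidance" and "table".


Word 1: "guidance"
Word 2: "table"
Comparing from end:
  Pos -1: 'e' == 'e'
  Pos -2: 'c' != 'l' (stop)
LCS = "e" (length 1)


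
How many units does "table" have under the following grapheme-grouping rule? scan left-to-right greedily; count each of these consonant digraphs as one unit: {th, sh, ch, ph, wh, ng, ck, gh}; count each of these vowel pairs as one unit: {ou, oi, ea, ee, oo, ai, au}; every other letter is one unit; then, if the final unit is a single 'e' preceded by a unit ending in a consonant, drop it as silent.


Word: "table" (5 letters)
Left-to-right scan:
  [1] 't' (letter)
  [2] 'a' (letter)
  [3] 'b' (letter)
  [4] 'l' (letter)
  [5] 'e' (letter)
Units from scan: 5
Final unit is 'e' after a consonant -> drop as silent (-1)
Sound units = 4 units


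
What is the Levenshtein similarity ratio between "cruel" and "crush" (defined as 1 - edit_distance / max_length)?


Word 1: "cruel" (length 5)
Word 2: "crush" (length 5)
One optimal edit sequence:
  1. keep 'c'
  2. keep 'r'
  3. keep 'u'
  4. substitute 'e' -> 's'  (+1)
  5. substitute 'l' -> 'h'  (+1)
Edit distance = 2
Max length = max(5, 5) = 5
Similarity = 1 - 2/5
= 0.6000


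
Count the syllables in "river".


Word: "river"
Syllable breakdown: riv-er
Counting: 2 parts
= 2 syllables


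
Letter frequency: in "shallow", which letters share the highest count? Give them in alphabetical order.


Word: "shallow"
Letter counts:
  'a': 1
  'h': 1
  'l': 2
  'o': 1
  's': 1
  'w': 1
Maximum count = 2
Most frequent = 'l' (2 times each)


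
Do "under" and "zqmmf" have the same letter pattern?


Pattern of "under": [0, 1, 2, 3, 4]
Pattern of "zqmmf": [0, 1, 2, 2, 3]
Patterns do not match
Same pattern = No


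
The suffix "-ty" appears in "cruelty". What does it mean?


Suffix: -ty
Example: cruelty (cruel + -ty)
Meaning = quality of


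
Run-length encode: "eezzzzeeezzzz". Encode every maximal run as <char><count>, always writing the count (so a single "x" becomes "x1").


String: "eezzzzeeezzzz"
Scanning for consecutive runs:
  'e' x 2
  'z' x 4
  'e' x 3
  'z' x 4
RLE = "e2z4e3z4"


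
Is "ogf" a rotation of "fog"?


Word: "fog", Candidate: "ogf"
Method: check if candidate is substring of word+word
"fogfog" contains "ogf"? Yes
Is rotation = Yes


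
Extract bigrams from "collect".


Word: "collect" (length 7)
Number of bigrams = 7 - 2 + 1 = 6
  Position 0: "co"
  Position 1: "ol"
  Position 2: "ll"
  Position 3: "le"
  Position 4: "ec"
  Position 5: "ct"
Bigrams = "co", "ol", "ll", "le", "ec", "ct"


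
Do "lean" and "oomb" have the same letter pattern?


Pattern of "lean": [0, 1, 2, 3]
Pattern of "oomb": [0, 0, 1, 2]
Patterns do not match
Same pattern = No


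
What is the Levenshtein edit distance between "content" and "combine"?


Word 1: "content" (length 7)
Word 2: "combine" (length 7)
One optimal edit sequence (insert/delete/substitute each cost 1):
  1. keep 'c'
  2. keep 'o'
  3. substitute 'n' -> 'm'  (+1)
  4. substitute 't' -> 'b'  (+1)
  5. substitute 'e' -> 'i'  (+1)
  6. keep 'n'
  7. substitute 't' -> 'e'  (+1)
Total edit operations: 4
Edit distance = 4


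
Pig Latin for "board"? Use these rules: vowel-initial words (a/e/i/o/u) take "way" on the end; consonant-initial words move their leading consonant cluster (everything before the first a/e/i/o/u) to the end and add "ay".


Word: "board"
Starts with consonant(s) → move to end, add 'ay'
Consonant cluster: "b"
Pig Latin = "oardbay"


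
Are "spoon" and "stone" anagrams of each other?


Word 1: "spoon" → sorted: noops
Word 2: "stone" → sorted: enost
Same letters? noops != enost
Anagram = No


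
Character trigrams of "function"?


Word: "function" (length 8)
Number of trigrams = 8 - 3 + 1 = 6
  Position 0: "fun"
  Position 1: "unc"
  Position 2: "nct"
  Position 3: "cti"
  Position 4: "tio"
  Position 5: "ion"
Trigrams = "fun", "unc", "nct", "cti", "tio", "ion"
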